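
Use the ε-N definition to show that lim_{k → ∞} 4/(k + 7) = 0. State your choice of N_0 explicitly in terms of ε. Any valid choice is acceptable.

Suppose ε > 0. For k ≥ 1, |4/(k + 7) − 0| = 4/(k + 7) ≤ 4/k.
We need 4/k < ε, i.e. k > 4/ε.
Take N_0 = 4/ε. If k > N_0 then |4/(k + 7)| ≤ 4/k < ε.

N_0 = 4/ε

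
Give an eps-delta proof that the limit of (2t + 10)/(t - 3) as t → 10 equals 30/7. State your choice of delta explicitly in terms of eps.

Suppose eps > 0. We want delta > 0 with 0 < |t − 10| < delta ⇒ |(2t + 10)/(t - 3) − (30/7)| < eps.
Combining over a common denominator, (2t + 10)/(t - 3) − (30/7) = [(2t + 10)·7 − 30·(t - 3)] / [7·(t - 3)] = -16(t − 10) / (7(t - 3)).
So |(2t + 10)/(t - 3) − (30/7)| = 16|t − 10| / (7·|t − 3|).
Restrict delta ≤ 7/2. Then |t − 10| < 7/2 gives |t − 3| = |(t − 10) + 7| ≥ 7 − 7/2 = 7/2.
Hence |(2t + 10)/(t - 3) − (30/7)| < 16|t − 10|/(7·(7/2)) = (32/49)|t − 10|, which is < eps once |t − 10| < (49/32)eps.
Take delta = min(7/2, (49/32)eps). Then 0 < |t − 10| < delta forces both bounds, so |(2t + 10)/(t - 3) − (30/7)| < eps.

delta = min(7/2, (49/32)eps)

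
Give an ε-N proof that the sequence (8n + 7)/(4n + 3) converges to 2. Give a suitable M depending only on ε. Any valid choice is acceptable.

M = (1/4)/ε

Let ε > 0 be given. For n ≥ 1, |(8n + 7)/(4n + 3) − 2| = |4|/(4(4n + 3)) = 4/(4(4n + 3)).
Since 4n + 3 ≥ 4n for n ≥ 1, this is ≤ 4/(4·4n) = (1/4)/n.
So |(8n + 7)/(4n + 3) − 2| < ε whenever n > (1/4)/ε.
Take M = (1/4)/ε. If n > M then |(8n + 7)/(4n + 3) − 2| ≤ (1/4)/n < ε.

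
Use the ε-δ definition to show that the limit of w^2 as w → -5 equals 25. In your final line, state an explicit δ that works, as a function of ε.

δ = min(2, ε/12)

Suppose ε > 0. We seek δ > 0 with 0 < |w + 5| < δ ⇒ |w^2 − 25| < ε.
Factor: w^2 − 25 = (w + 5)(w - 5), so |w^2 − 25| = |w + 5|·|w - 5|.
Impose δ ≤ 2 so that |w| < 7; then |w - 5| ≤ 12.
Hence |w^2 − 25| ≤ 12|w + 5|, which is < ε once |w + 5| < ε/12.
Take δ = min(2, ε/12). If 0 < |w + 5| < δ then both bounds hold and |w^2 − 25| ≤ 12|w + 5| < 12·(ε/12) = ε.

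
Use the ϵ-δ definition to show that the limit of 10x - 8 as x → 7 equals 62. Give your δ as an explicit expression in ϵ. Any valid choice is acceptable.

δ = ϵ/10

Fix ϵ > 0. We need δ > 0 so that 0 < |x − 7| < δ implies |(10x - 8) − 62| < ϵ.
|(10x - 8) − 62| = |10x - 70| = 10|x − 7|.
So 10|x − 7| < ϵ exactly when |x − 7| < ϵ/10.
Take δ = ϵ/10. If 0 < |x − 7| < δ then |(10x - 8) − 62| = 10|x − 7| < 10·(ϵ/10) = ϵ.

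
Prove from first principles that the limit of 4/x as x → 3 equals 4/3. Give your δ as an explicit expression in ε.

Let ε > 0. We seek δ > 0 such that 0 < |x − 3| < δ implies |4/x − (4/3)| < ε.
|4/x − (4/3)| = 4·|3 − x|/(3·|x|) = 4|x − 3|/(3|x|).
Restrict δ ≤ 3/2. Then |x − 3| < 3/2 gives |x| > 3/2, so 3|x| > 9/2.
Then |4/x − (4/3)| < 4|x − 3|/(9/2), which is < ε when |x − 3| < (9/8)ε.
Take δ = min(3/2, (9/8)ε). Then 0 < |x − 3| < δ gives both |x − 3| < 3/2 and |x − 3| < (9/8)ε, so |4/x − (4/3)| < ε.

δ = min(3/2, (9/8)ε)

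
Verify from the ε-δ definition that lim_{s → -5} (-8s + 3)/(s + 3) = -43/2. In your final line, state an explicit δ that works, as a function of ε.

Suppose ε > 0. We want δ > 0 with 0 < |s + 5| < δ ⇒ |(-8s + 3)/(s + 3) + 43/2| < ε.
Combining over a common denominator, (-8s + 3)/(s + 3) + 43/2 = [(-8s + 3)·(-2) − 43·(s + 3)] / [(-2)·(s + 3)] = -27(s + 5) / ((-2)(s + 3)).
So |(-8s + 3)/(s + 3) + 43/2| = 27|s + 5| / (2·|s + 3|).
Require δ ≤ 1, so |s + 3| ≥ |-2| − |s + 5| > 2 − 1 = 1.
Hence |(-8s + 3)/(s + 3) + 43/2| < 27|s + 5|/(2·1) = (27/2)|s + 5|, which is < ε once |s + 5| < (2/27)ε.
Take δ = min(1, (2/27)ε). Then 0 < |s + 5| < δ forces both bounds, so |(-8s + 3)/(s + 3) + 43/2| < ε.

δ = min(1, (2/27)ε)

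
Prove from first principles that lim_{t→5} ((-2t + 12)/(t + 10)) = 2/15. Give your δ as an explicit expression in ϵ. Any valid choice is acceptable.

δ = min(15/2, (225/64)ϵ)

Let ϵ > 0. We want δ > 0 with 0 < |t − 5| < δ ⇒ |(-2t + 12)/(t + 10) − (2/15)| < ϵ.
Combining over a common denominator, (-2t + 12)/(t + 10) − (2/15) = [(-2t + 12)·15 − 2·(t + 10)] / [15·(t + 10)] = -32(t − 5) / (15(t + 10)).
So |(-2t + 12)/(t + 10) − (2/15)| = 32|t − 5| / (15·|t + 10|).
Require δ ≤ 15/2, so |t + 10| ≥ |15| − |t − 5| > 15 − 15/2 = 15/2.
Hence |(-2t + 12)/(t + 10) − (2/15)| < 32|t − 5|/(15·(15/2)) = (64/225)|t − 5|, which is < ϵ once |t − 5| < (225/64)ϵ.
Take δ = min(15/2, (225/64)ϵ). Then 0 < |t − 5| < δ forces both bounds, so |(-2t + 12)/(t + 10) − (2/15)| < ϵ.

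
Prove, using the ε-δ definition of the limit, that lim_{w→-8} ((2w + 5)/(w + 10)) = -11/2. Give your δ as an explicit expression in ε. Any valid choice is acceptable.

Let ε > 0 be given. We want δ > 0 with 0 < |w + 8| < δ ⇒ |(2w + 5)/(w + 10) + 11/2| < ε.
Combining over a common denominator, (2w + 5)/(w + 10) + 11/2 = [(2w + 5)·2 − (-11)·(w + 10)] / [2·(w + 10)] = 15(w + 8) / (2(w + 10)).
So |(2w + 5)/(w + 10) + 11/2| = 15|w + 8| / (2·|w + 10|).
Require δ ≤ 1, so |w + 10| ≥ |2| − |w + 8| > 2 − 1 = 1.
Hence |(2w + 5)/(w + 10) + 11/2| < 15|w + 8|/(2·1) = (15/2)|w + 8|, which is < ε once |w + 8| < (2/15)ε.
Take δ = min(1, (2/15)ε). Then 0 < |w + 8| < δ forces both bounds, so |(2w + 5)/(w + 10) + 11/2| < ε.

δ = min(1, (2/15)ε)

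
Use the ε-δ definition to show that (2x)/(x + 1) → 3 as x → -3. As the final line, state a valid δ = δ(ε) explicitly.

δ = min(1, ε)

Let ε > 0 be given. We want δ > 0 with 0 < |x + 3| < δ ⇒ |(2x)/(x + 1) − 3| < ε.
Combining over a common denominator, (2x)/(x + 1) − 3 = [(2x)·(-2) − (-6)·(x + 1)] / [(-2)·(x + 1)] = 2(x + 3) / ((-2)(x + 1)).
So |(2x)/(x + 1) − 3| = 2|x + 3| / (2·|x + 1|).
Restrict δ ≤ 1. Then |x + 3| < 1 gives |x + 1| = |(x + 3) + (-2)| ≥ 2 − 1 = 1.
Hence |(2x)/(x + 1) − 3| < 2|x + 3|/(2·1) = |x + 3|, which is < ε once |x + 3| < ε.
Take δ = min(1, ε). Then 0 < |x + 3| < δ forces both bounds, so |(2x)/(x + 1) − 3| < ε.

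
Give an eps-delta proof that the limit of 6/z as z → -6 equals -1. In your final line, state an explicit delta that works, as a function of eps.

delta = min(3, 3eps)

Fix eps > 0. We seek delta > 0 such that 0 < |z + 6| < delta implies |6/z + 1| < eps.
|6/z + 1| = 6·|-6 − z|/(6·|z|) = 6|z + 6|/(6|z|).
Require delta ≤ 3 so that |z| > 6 − 3 = 3, hence 6|z| > 18.
Then |6/z + 1| < 6|z + 6|/18, which is < eps when |z + 6| < 3eps.
Take delta = min(3, 3eps). Then 0 < |z + 6| < delta gives both |z + 6| < 3 and |z + 6| < 3eps, so |6/z + 1| < eps.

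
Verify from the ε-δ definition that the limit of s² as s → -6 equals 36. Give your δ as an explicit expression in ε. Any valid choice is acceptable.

δ = min(2, ε/14)

Suppose ε > 0. We seek δ > 0 with 0 < |s + 6| < δ ⇒ |s² − 36| < ε.
Factor: s² − 36 = (s + 6)(s - 6), so |s² − 36| = |s + 6|·|s - 6|.
Restrict δ ≤ 2. Then |s + 6| < 2 gives |s| < 8, so by the triangle inequality |s - 6| ≤ 8 + 6 = 14.
Hence |s² − 36| ≤ 14|s + 6|, which is < ε once |s + 6| < ε/14.
Take δ = min(2, ε/14). If 0 < |s + 6| < δ then both bounds hold and |s² − 36| ≤ 14|s + 6| < 14·(ε/14) = ε.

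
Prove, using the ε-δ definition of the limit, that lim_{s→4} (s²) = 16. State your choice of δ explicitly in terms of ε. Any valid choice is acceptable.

δ = min(1, ε/9)

Suppose ε > 0. We seek δ > 0 with 0 < |s − 4| < δ ⇒ |s² − 16| < ε.
Factor: s² − 16 = (s − 4)(s + 4), so |s² − 16| = |s − 4|·|s + 4|.
Restrict δ ≤ 1. Then |s − 4| < 1 gives |s| < 5, so by the triangle inequality |s + 4| ≤ 5 + 4 = 9.
Hence |s² − 16| ≤ 9|s − 4|, which is < ε once |s − 4| < ε/9.
Take δ = min(1, ε/9). If 0 < |s − 4| < δ then both bounds hold and |s² − 16| ≤ 9|s − 4| < 9·(ε/9) = ε.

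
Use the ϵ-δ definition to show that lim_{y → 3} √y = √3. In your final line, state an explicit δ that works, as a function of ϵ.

Let ϵ > 0 be given. We want δ > 0 such that 0 < |y − 3| < δ implies |√y − √3| < ϵ.
Rationalise: √y − √3 = (y − 3)/(√y + √3), so |√y − √3| = |y − 3|/(√y + √3).
Restrict δ ≤ 3 so that |y − 3| < 3 forces y > 0, and then √y + √3 > √3.
Hence |√y − √3| < |y − 3|/√3, which is < ϵ once |y − 3| < √3·ϵ.
Take δ = min(3, √3·ϵ). If 0 < |y − 3| < δ then y > 0 and |√y − √3| < |y − 3|/√3 < ϵ.

δ = min(3, √3·ϵ)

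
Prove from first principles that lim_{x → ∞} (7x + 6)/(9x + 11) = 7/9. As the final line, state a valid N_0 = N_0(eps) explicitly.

Let eps > 0. We seek N_0 > 0 such that x > N_0 implies |(7x + 6)/(9x + 11) − (7/9)| < eps.
(7x + 6)/(9x + 11) − (7/9) = (9(7x + 6) − 7(9x + 11)) / (9(9x + 11)) = -23/(9(9x + 11)).
For x > 0 we have 9x + 11 > 9x, so |(7x + 6)/(9x + 11) − (7/9)| = 23/(9(9x + 11)) < 23/(9·9x) = (23/81)/x.
Thus |(7x + 6)/(9x + 11) − (7/9)| < eps whenever x > (23/81)/eps.
Take N_0 = (23/81)/eps. If x > N_0 then |(7x + 6)/(9x + 11) − (7/9)| < (23/81)/x < eps.

N_0 = (23/81)/eps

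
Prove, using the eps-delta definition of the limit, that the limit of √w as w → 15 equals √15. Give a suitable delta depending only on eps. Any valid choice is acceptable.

delta = min(15, √15·eps)

Suppose eps > 0. We want delta > 0 such that 0 < |w − 15| < delta implies |√w − √15| < eps.
Multiplying by the conjugate, |√w − √15| = |w − 15|/(√w + √15).
Restrict delta ≤ 15 so that |w − 15| < 15 forces w > 0, and then √w + √15 > √15.
Hence |√w − √15| < |w − 15|/√15, which is < eps once |w − 15| < √15·eps.
Take delta = min(15, √15·eps). If 0 < |w − 15| < delta then w > 0 and |√w − √15| < |w − 15|/√15 < eps.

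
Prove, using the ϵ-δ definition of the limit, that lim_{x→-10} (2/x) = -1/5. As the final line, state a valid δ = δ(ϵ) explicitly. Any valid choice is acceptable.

Let ϵ > 0. We seek δ > 0 such that 0 < |x + 10| < δ implies |2/x + 1/5| < ϵ.
|2/x + 1/5| = 2·|-10 − x|/(10·|x|) = 2|x + 10|/(10|x|).
Restrict δ ≤ 5. Then |x + 10| < 5 gives |x| > 5, so 10|x| > 50.
Then |2/x + 1/5| < 2|x + 10|/50, which is < ϵ when |x + 10| < 25ϵ.
Take δ = min(5, 25ϵ). Then 0 < |x + 10| < δ gives both |x + 10| < 5 and |x + 10| < 25ϵ, so |2/x + 1/5| < ϵ.

δ = min(5, 25ϵ)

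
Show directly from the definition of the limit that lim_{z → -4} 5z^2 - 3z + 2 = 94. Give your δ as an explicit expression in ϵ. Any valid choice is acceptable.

δ = min(1, ϵ/48)

Let ϵ > 0 be given. We want δ > 0 such that 0 < |z + 4| < δ implies |(5z^2 - 3z + 2) − 94| < ϵ.
(5z^2 - 3z + 2) − 94 = 5z^2 - 3z - 92 = (z + 4)(5z - 23).
So |(5z^2 - 3z + 2) − 94| = |z + 4|·|5z - 23|.
Require δ ≤ 1. Then |z + 4| < 1 gives |z| < 5, and by the triangle inequality |5z - 23| ≤ 5·5 + 23 = 48.
Hence |(5z^2 - 3z + 2) − 94| ≤ 48|z + 4| < ϵ provided |z + 4| < ϵ/48.
Choosing δ = min(1, ϵ/48) ensures both conditions, hence |(5z^2 - 3z + 2) − 94| < ϵ.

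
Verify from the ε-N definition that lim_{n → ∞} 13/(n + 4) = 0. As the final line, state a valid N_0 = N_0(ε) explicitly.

N_0 = 13/ε

Suppose ε > 0. For n ≥ 1, |13/(n + 4) − 0| = 13/(n + 4) ≤ 13/n.
We need 13/n < ε, i.e. n > 13/ε.
Take N_0 = 13/ε. If n > N_0 then |13/(n + 4)| ≤ 13/n < ε.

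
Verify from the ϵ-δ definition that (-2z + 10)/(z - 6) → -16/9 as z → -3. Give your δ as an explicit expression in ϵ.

Fix ϵ > 0. We want δ > 0 with 0 < |z + 3| < δ ⇒ |(-2z + 10)/(z - 6) + 16/9| < ϵ.
Combining over a common denominator, (-2z + 10)/(z - 6) + 16/9 = [(-2z + 10)·(-9) − 16·(z - 6)] / [(-9)·(z - 6)] = 2(z + 3) / ((-9)(z - 6)).
So |(-2z + 10)/(z - 6) + 16/9| = 2|z + 3| / (9·|z − 6|).
Require δ ≤ 9/2, so |z − 6| ≥ |-9| − |z + 3| > 9 − 9/2 = 9/2.
Hence |(-2z + 10)/(z - 6) + 16/9| < 2|z + 3|/(9·(9/2)) = (4/81)|z + 3|, which is < ϵ once |z + 3| < (81/4)ϵ.
Take δ = min(9/2, (81/4)ϵ). Then 0 < |z + 3| < δ forces both bounds, so |(-2z + 10)/(z - 6) + 16/9| < ϵ.

δ = min(9/2, (81/4)ϵ)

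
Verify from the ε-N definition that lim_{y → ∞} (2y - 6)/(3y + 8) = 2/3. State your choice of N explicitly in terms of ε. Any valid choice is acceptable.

Let ε > 0 be given. We seek N > 0 such that y > N implies |(2y - 6)/(3y + 8) − (2/3)| < ε.
(2y - 6)/(3y + 8) − (2/3) = (3(2y - 6) − 2(3y + 8)) / (3(3y + 8)) = -34/(3(3y + 8)).
For y > 0 we have 3y + 8 > 3y, so |(2y - 6)/(3y + 8) − (2/3)| = 34/(3(3y + 8)) < 34/(3·3y) = (34/9)/y.
Thus |(2y - 6)/(3y + 8) − (2/3)| < ε whenever y > (34/9)/ε.
Take N = (34/9)/ε. If y > N then |(2y - 6)/(3y + 8) − (2/3)| < (34/9)/y < ε.

N = (34/9)/ε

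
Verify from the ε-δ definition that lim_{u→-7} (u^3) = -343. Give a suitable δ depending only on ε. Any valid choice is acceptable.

Suppose ε > 0. We seek δ > 0 with 0 < |u + 7| < δ ⇒ |u^3 + 343| < ε.
Factor: u^3 + 343 = (u + 7)(u^2 - 7u + 49), so |u^3 + 343| = |u + 7|·|u^2 - 7u + 49|.
Restrict δ ≤ 1. Then |u + 7| < 1 gives |u| < 8, so by the triangle inequality |u^2 - 7u + 49| ≤ 8^2 + 7·8 + 49 = 169.
Hence |u^3 + 343| ≤ 169|u + 7|, which is < ε once |u + 7| < ε/169.
Take δ = min(1, ε/169). If 0 < |u + 7| < δ then both bounds hold and |u^3 + 343| ≤ 169|u + 7| < 169·(ε/169) = ε.

δ = min(1, ε/169)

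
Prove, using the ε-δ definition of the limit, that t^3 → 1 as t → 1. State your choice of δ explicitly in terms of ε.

δ = min(2, ε/13)

Suppose ε > 0. We seek δ > 0 with 0 < |t − 1| < δ ⇒ |t^3 − 1| < ε.
Factor: t^3 − 1 = (t − 1)(t^2 + t + 1), so |t^3 − 1| = |t − 1|·|t^2 + t + 1|.
Restrict δ ≤ 2. Then |t − 1| < 2 gives |t| < 3, so by the triangle inequality |t^2 + t + 1| ≤ 3^2 + 3 + 1 = 13.
Hence |t^3 − 1| ≤ 13|t − 1|, which is < ε once |t − 1| < ε/13.
Take δ = min(2, ε/13). If 0 < |t − 1| < δ then both bounds hold and |t^3 − 1| ≤ 13|t − 1| < 13·(ε/13) = ε.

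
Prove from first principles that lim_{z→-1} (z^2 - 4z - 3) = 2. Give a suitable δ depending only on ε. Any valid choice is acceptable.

Suppose ε > 0. We want δ > 0 such that 0 < |z + 1| < δ implies |(z^2 - 4z - 3) − 2| < ε.
(z^2 - 4z - 3) − 2 = z^2 - 4z - 5 = (z + 1)(z - 5).
So |(z^2 - 4z - 3) − 2| = |z + 1|·|z - 5|.
Require δ ≤ 1. Then |z + 1| < 1 gives |z| < 2, and by the triangle inequality |z - 5| ≤ 2 + 5 = 7.
Hence |(z^2 - 4z - 3) − 2| ≤ 7|z + 1| < ε provided |z + 1| < ε/7.
Choosing δ = min(1, ε/7) ensures both conditions, hence |(z^2 - 4z - 3) − 2| < ε.

δ = min(1, ε/7)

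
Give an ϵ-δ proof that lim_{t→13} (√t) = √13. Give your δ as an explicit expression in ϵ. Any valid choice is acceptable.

Let ϵ > 0. We want δ > 0 such that 0 < |t − 13| < δ implies |√t − √13| < ϵ.
Rationalise: √t − √13 = (t − 13)/(√t + √13), so |√t − √13| = |t − 13|/(√t + √13).
Restrict δ ≤ 13 so that |t − 13| < 13 forces t > 0, and then √t + √13 > √13.
Hence |√t − √13| < |t − 13|/√13, which is < ϵ once |t − 13| < √13·ϵ.
Take δ = min(13, √13·ϵ). If 0 < |t − 13| < δ then t > 0 and |√t − √13| < |t − 13|/√13 < ϵ.

δ = min(13, √13·ϵ)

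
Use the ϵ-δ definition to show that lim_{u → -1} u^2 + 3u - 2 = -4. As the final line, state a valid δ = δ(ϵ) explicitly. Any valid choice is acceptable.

Let ϵ > 0 be given. We want δ > 0 such that 0 < |u + 1| < δ implies |(u^2 + 3u - 2) + 4| < ϵ.
(u^2 + 3u - 2) + 4 = u^2 + 3u + 2 = (u + 1)(u + 2).
So |(u^2 + 3u - 2) + 4| = |u + 1|·|u + 2|.
Assume first that |u + 1| < 1, so |u| < 2. Then |u + 2| ≤ 2 + 2 = 4.
Hence |(u^2 + 3u - 2) + 4| ≤ 4|u + 1| < ϵ provided |u + 1| < ϵ/4.
Take δ = min(1, ϵ/4). Then 0 < |u + 1| < δ gives both |u + 1| < 1 and |u + 1| < ϵ/4, so |(u^2 + 3u - 2) + 4| < ϵ.

δ = min(1, ϵ/4)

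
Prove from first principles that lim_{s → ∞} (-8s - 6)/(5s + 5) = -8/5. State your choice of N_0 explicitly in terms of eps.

N_0 = (2/5)/eps

Let eps > 0 be given. We seek N_0 > 0 such that s > N_0 implies |(-8s - 6)/(5s + 5) + 8/5| < eps.
(-8s - 6)/(5s + 5) + 8/5 = (5(-8s - 6) − (-8)(5s + 5)) / (5(5s + 5)) = 10/(5(5s + 5)).
For s > 0 we have 5s + 5 > 5s, so |(-8s - 6)/(5s + 5) + 8/5| = 10/(5(5s + 5)) < 10/(5·5s) = (2/5)/s.
Thus |(-8s - 6)/(5s + 5) + 8/5| < eps whenever s > (2/5)/eps.
Take N_0 = (2/5)/eps. If s > N_0 then |(-8s - 6)/(5s + 5) + 8/5| < (2/5)/s < eps.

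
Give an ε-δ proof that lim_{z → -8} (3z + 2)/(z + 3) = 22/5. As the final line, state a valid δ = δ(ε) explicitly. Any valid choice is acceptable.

δ = min(5/2, (25/14)ε)

Let ε > 0 be given. We want δ > 0 with 0 < |z + 8| < δ ⇒ |(3z + 2)/(z + 3) − (22/5)| < ε.
Combining over a common denominator, (3z + 2)/(z + 3) − (22/5) = [(3z + 2)·(-5) − (-22)·(z + 3)] / [(-5)·(z + 3)] = 7(z + 8) / ((-5)(z + 3)).
So |(3z + 2)/(z + 3) − (22/5)| = 7|z + 8| / (5·|z + 3|).
Restrict δ ≤ 5/2. Then |z + 8| < 5/2 gives |z + 3| = |(z + 8) + (-5)| ≥ 5 − 5/2 = 5/2.
Hence |(3z + 2)/(z + 3) − (22/5)| < 7|z + 8|/(5·(5/2)) = (14/25)|z + 8|, which is < ε once |z + 8| < (25/14)ε.
Take δ = min(5/2, (25/14)ε). Then 0 < |z + 8| < δ forces both bounds, so |(3z + 2)/(z + 3) − (22/5)| < ε.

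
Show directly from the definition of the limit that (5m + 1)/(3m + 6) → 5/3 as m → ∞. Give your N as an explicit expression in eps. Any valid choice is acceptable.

Suppose eps > 0. For m ≥ 1, |(5m + 1)/(3m + 6) − (5/3)| = |-27|/(3(3m + 6)) = 27/(3(3m + 6)).
Since 3m + 6 ≥ 3m for m ≥ 1, this is ≤ 27/(3·3m) = 3/m.
So |(5m + 1)/(3m + 6) − (5/3)| < eps whenever m > 3/eps.
Take N = 3/eps. If m > N then |(5m + 1)/(3m + 6) − (5/3)| ≤ 3/m < eps.

N = 3/eps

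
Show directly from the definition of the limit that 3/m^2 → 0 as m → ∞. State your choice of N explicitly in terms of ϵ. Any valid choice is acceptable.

N = (3/ϵ)^{1/2}

Let ϵ > 0 be given. For m ≥ 1, |3/m^2 − 0| = 3/m^2.
3/m^2 < ϵ ⇔ m^2 > 3/ϵ ⇔ m > (3/ϵ)^{1/2}.
Take N = (3/ϵ)^{1/2}. Then m > N implies 3/m^2 < ϵ.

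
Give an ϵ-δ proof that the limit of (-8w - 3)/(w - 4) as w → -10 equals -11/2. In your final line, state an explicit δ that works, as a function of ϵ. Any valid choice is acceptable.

δ = min(7, (14/5)ϵ)

Fix ϵ > 0. We want δ > 0 with 0 < |w + 10| < δ ⇒ |(-8w - 3)/(w - 4) + 11/2| < ϵ.
Combining over a common denominator, (-8w - 3)/(w - 4) + 11/2 = [(-8w - 3)·(-14) − 77·(w - 4)] / [(-14)·(w - 4)] = 35(w + 10) / ((-14)(w - 4)).
So |(-8w - 3)/(w - 4) + 11/2| = 35|w + 10| / (14·|w − 4|).
Restrict δ ≤ 7. Then |w + 10| < 7 gives |w − 4| = |(w + 10) + (-14)| ≥ 14 − 7 = 7.
Hence |(-8w - 3)/(w - 4) + 11/2| < 35|w + 10|/(14·7) = (5/14)|w + 10|, which is < ϵ once |w + 10| < (14/5)ϵ.
Take δ = min(7, (14/5)ϵ). Then 0 < |w + 10| < δ forces both bounds, so |(-8w - 3)/(w - 4) + 11/2| < ϵ.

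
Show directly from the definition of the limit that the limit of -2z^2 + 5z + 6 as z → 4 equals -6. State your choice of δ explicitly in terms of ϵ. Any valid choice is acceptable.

δ = min(1, ϵ/13)

Let ϵ > 0. We want δ > 0 such that 0 < |z − 4| < δ implies |(-2z^2 + 5z + 6) + 6| < ϵ.
(-2z^2 + 5z + 6) + 6 = -2z^2 + 5z + 12 = (z − 4)(-2z - 3).
So |(-2z^2 + 5z + 6) + 6| = |z − 4|·|-2z - 3|.
Require δ ≤ 1. Then |z − 4| < 1 gives |z| < 5, and by the triangle inequality |-2z - 3| ≤ 2·5 + 3 = 13.
Hence |(-2z^2 + 5z + 6) + 6| ≤ 13|z − 4| < ϵ provided |z − 4| < ϵ/13.
Choosing δ = min(1, ϵ/13) ensures both conditions, hence |(-2z^2 + 5z + 6) + 6| < ϵ.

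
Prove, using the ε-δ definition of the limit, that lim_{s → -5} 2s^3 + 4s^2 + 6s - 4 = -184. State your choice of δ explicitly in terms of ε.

δ = min(1, ε/144)

Suppose ε > 0. We want δ > 0 such that 0 < |s + 5| < δ implies |(2s^3 + 4s^2 + 6s - 4) + 184| < ε.
(2s^3 + 4s^2 + 6s - 4) + 184 = 2s^3 + 4s^2 + 6s + 180 = (s + 5)(2s^2 - 6s + 36).
So |(2s^3 + 4s^2 + 6s - 4) + 184| = |s + 5|·|2s^2 - 6s + 36|.
Require δ ≤ 1. Then |s + 5| < 1 gives |s| < 6, and by the triangle inequality |2s^2 - 6s + 36| ≤ 2·6^2 + 6·6 + 36 = 144.
Hence |(2s^3 + 4s^2 + 6s - 4) + 184| ≤ 144|s + 5| < ε provided |s + 5| < ε/144.
Choosing δ = min(1, ε/144) ensures both conditions, hence |(2s^3 + 4s^2 + 6s - 4) + 184| < ε.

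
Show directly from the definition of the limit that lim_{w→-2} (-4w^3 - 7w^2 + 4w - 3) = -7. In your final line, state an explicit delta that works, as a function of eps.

Fix eps > 0. We want delta > 0 such that 0 < |w + 2| < delta implies |(-4w^3 - 7w^2 + 4w - 3) + 7| < eps.
(-4w^3 - 7w^2 + 4w - 3) + 7 = -4w^3 - 7w^2 + 4w + 4 = (w + 2)(-4w^2 + w + 2).
So |(-4w^3 - 7w^2 + 4w - 3) + 7| = |w + 2|·|-4w^2 + w + 2|.
Assume first that |w + 2| < 1, so |w| < 3. Then |-4w^2 + w + 2| ≤ 4·3^2 + 3 + 2 = 41.
Hence |(-4w^3 - 7w^2 + 4w - 3) + 7| ≤ 41|w + 2| < eps provided |w + 2| < eps/41.
Choosing delta = min(1, eps/41) ensures both conditions, hence |(-4w^3 - 7w^2 + 4w - 3) + 7| < eps.

delta = min(1, eps/41)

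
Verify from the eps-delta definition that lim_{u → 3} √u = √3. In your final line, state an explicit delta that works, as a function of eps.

Fix eps > 0. We want delta > 0 such that 0 < |u − 3| < delta implies |√u − √3| < eps.
Rationalise: √u − √3 = (u − 3)/(√u + √3), so |√u − √3| = |u − 3|/(√u + √3).
Restrict delta ≤ 3 so that |u − 3| < 3 forces u > 0, and then √u + √3 > √3.
Hence |√u − √3| < |u − 3|/√3, which is < eps once |u − 3| < √3·eps.
Take delta = min(3, √3·eps). If 0 < |u − 3| < delta then u > 0 and |√u − √3| < |u − 3|/√3 < eps.

delta = min(3, √3·eps)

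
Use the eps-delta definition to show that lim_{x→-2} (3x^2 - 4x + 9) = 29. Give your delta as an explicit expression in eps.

delta = min(1, eps/19)

Suppose eps > 0. We want delta > 0 such that 0 < |x + 2| < delta implies |(3x^2 - 4x + 9) − 29| < eps.
(3x^2 - 4x + 9) − 29 = 3x^2 - 4x - 20 = (x + 2)(3x - 10).
So |(3x^2 - 4x + 9) − 29| = |x + 2|·|3x - 10|.
Require delta ≤ 1. Then |x + 2| < 1 gives |x| < 3, and by the triangle inequality |3x - 10| ≤ 3·3 + 10 = 19.
Hence |(3x^2 - 4x + 9) − 29| ≤ 19|x + 2| < eps provided |x + 2| < eps/19.
Choosing delta = min(1, eps/19) ensures both conditions, hence |(3x^2 - 4x + 9) − 29| < eps.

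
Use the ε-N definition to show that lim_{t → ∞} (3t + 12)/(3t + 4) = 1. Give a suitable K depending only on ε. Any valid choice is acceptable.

Let ε > 0. We seek K > 0 such that t > K implies |(3t + 12)/(3t + 4) − 1| < ε.
(3t + 12)/(3t + 4) − 1 = (3(3t + 12) − 3(3t + 4)) / (3(3t + 4)) = 24/(3(3t + 4)).
For t > 0 we have 3t + 4 > 3t, so |(3t + 12)/(3t + 4) − 1| = 24/(3(3t + 4)) < 24/(3·3t) = (8/3)/t.
Thus |(3t + 12)/(3t + 4) − 1| < ε whenever t > (8/3)/ε.
Take K = (8/3)/ε. If t > K then |(3t + 12)/(3t + 4) − 1| < (8/3)/t < ε.

K = (8/3)/ε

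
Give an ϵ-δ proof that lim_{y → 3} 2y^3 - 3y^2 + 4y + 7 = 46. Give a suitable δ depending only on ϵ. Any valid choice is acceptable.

δ = min(2, ϵ/78)

Suppose ϵ > 0. We want δ > 0 such that 0 < |y − 3| < δ implies |(2y^3 - 3y^2 + 4y + 7) − 46| < ϵ.
(2y^3 - 3y^2 + 4y + 7) − 46 = 2y^3 - 3y^2 + 4y - 39 = (y − 3)(2y^2 + 3y + 13).
So |(2y^3 - 3y^2 + 4y + 7) − 46| = |y − 3|·|2y^2 + 3y + 13|.
Assume first that |y − 3| < 2, so |y| < 5. Then |2y^2 + 3y + 13| ≤ 2·5^2 + 3·5 + 13 = 78.
Hence |(2y^3 - 3y^2 + 4y + 7) − 46| ≤ 78|y − 3| < ϵ provided |y − 3| < ϵ/78.
Choosing δ = min(2, ϵ/78) ensures both conditions, hence |(2y^3 - 3y^2 + 4y + 7) − 46| < ϵ.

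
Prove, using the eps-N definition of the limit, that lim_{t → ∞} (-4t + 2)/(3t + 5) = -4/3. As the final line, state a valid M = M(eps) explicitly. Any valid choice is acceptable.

Let eps > 0 be given. We seek M > 0 such that t > M implies |(-4t + 2)/(3t + 5) + 4/3| < eps.
(-4t + 2)/(3t + 5) + 4/3 = (3(-4t + 2) − (-4)(3t + 5)) / (3(3t + 5)) = 26/(3(3t + 5)).
For t > 0 we have 3t + 5 > 3t, so |(-4t + 2)/(3t + 5) + 4/3| = 26/(3(3t + 5)) < 26/(3·3t) = (26/9)/t.
Thus |(-4t + 2)/(3t + 5) + 4/3| < eps whenever t > (26/9)/eps.
Take M = (26/9)/eps. If t > M then |(-4t + 2)/(3t + 5) + 4/3| < (26/9)/t < eps.

M = (26/9)/eps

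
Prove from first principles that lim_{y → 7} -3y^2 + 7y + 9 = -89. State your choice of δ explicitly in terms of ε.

Fix ε > 0. We want δ > 0 such that 0 < |y − 7| < δ implies |(-3y^2 + 7y + 9) + 89| < ε.
(-3y^2 + 7y + 9) + 89 = -3y^2 + 7y + 98 = (y − 7)(-3y - 14).
So |(-3y^2 + 7y + 9) + 89| = |y − 7|·|-3y - 14|.
Require δ ≤ 1. Then |y − 7| < 1 gives |y| < 8, and by the triangle inequality |-3y - 14| ≤ 3·8 + 14 = 38.
Hence |(-3y^2 + 7y + 9) + 89| ≤ 38|y − 7| < ε provided |y − 7| < ε/38.
Choosing δ = min(1, ε/38) ensures both conditions, hence |(-3y^2 + 7y + 9) + 89| < ε.

δ = min(1, ε/38)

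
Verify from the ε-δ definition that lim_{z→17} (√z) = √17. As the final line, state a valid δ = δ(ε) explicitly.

Fix ε > 0. We want δ > 0 such that 0 < |z − 17| < δ implies |√z − √17| < ε.
Multiplying by the conjugate, |√z − √17| = |z − 17|/(√z + √17).
Restrict δ ≤ 17 so that |z − 17| < 17 forces z > 0, and then √z + √17 > √17.
Hence |√z − √17| < |z − 17|/√17, which is < ε once |z − 17| < √17·ε.
Take δ = min(17, √17·ε). If 0 < |z − 17| < δ then z > 0 and |√z − √17| < |z − 17|/√17 < ε.

δ = min(17, √17·ε)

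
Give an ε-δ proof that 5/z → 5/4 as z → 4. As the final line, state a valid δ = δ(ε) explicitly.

Suppose ε > 0. We seek δ > 0 such that 0 < |z − 4| < δ implies |5/z − (5/4)| < ε.
|5/z − (5/4)| = 5·|4 − z|/(4·|z|) = 5|z − 4|/(4|z|).
Require δ ≤ 2 so that |z| > 4 − 2 = 2, hence 4|z| > 8.
Then |5/z − (5/4)| < 5|z − 4|/8, which is < ε when |z − 4| < (8/5)ε.
Take δ = min(2, (8/5)ε). Then 0 < |z − 4| < δ gives both |z − 4| < 2 and |z − 4| < (8/5)ε, so |5/z − (5/4)| < ε.

δ = min(2, (8/5)ε)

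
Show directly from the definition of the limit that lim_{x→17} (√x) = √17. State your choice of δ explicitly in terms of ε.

Fix ε > 0. We want δ > 0 such that 0 < |x − 17| < δ implies |√x − √17| < ε.
Multiplying by the conjugate, |√x − √17| = |x − 17|/(√x + √17).
Restrict δ ≤ 17 so that |x − 17| < 17 forces x > 0, and then √x + √17 > √17.
Hence |√x − √17| < |x − 17|/√17, which is < ε once |x − 17| < √17·ε.
Take δ = min(17, √17·ε). If 0 < |x − 17| < δ then x > 0 and |√x − √17| < |x − 17|/√17 < ε.

δ = min(17, √17·ε)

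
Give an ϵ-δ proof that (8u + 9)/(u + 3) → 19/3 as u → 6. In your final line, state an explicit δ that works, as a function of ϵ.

Let ϵ > 0 be given. We want δ > 0 with 0 < |u − 6| < δ ⇒ |(8u + 9)/(u + 3) − (19/3)| < ϵ.
Combining over a common denominator, (8u + 9)/(u + 3) − (19/3) = [(8u + 9)·9 − 57·(u + 3)] / [9·(u + 3)] = 15(u − 6) / (9(u + 3)).
So |(8u + 9)/(u + 3) − (19/3)| = 15|u − 6| / (9·|u + 3|).
Require δ ≤ 9/2, so |u + 3| ≥ |9| − |u − 6| > 9 − 9/2 = 9/2.
Hence |(8u + 9)/(u + 3) − (19/3)| < 15|u − 6|/(9·(9/2)) = (10/27)|u − 6|, which is < ϵ once |u − 6| < (27/10)ϵ.
Take δ = min(9/2, (27/10)ϵ). Then 0 < |u − 6| < δ forces both bounds, so |(8u + 9)/(u + 3) − (19/3)| < ϵ.

δ = min(9/2, (27/10)ϵ)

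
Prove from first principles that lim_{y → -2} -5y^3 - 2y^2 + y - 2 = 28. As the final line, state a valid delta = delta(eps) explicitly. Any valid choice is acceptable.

Fix eps > 0. We want delta > 0 such that 0 < |y + 2| < delta implies |(-5y^3 - 2y^2 + y - 2) − 28| < eps.
(-5y^3 - 2y^2 + y - 2) − 28 = -5y^3 - 2y^2 + y - 30 = (y + 2)(-5y^2 + 8y - 15).
So |(-5y^3 - 2y^2 + y - 2) − 28| = |y + 2|·|-5y^2 + 8y - 15|.
Require delta ≤ 2. Then |y + 2| < 2 gives |y| < 4, and by the triangle inequality |-5y^2 + 8y - 15| ≤ 5·4^2 + 8·4 + 15 = 127.
Hence |(-5y^3 - 2y^2 + y - 2) − 28| ≤ 127|y + 2| < eps provided |y + 2| < eps/127.
Choosing delta = min(2, eps/127) ensures both conditions, hence |(-5y^3 - 2y^2 + y - 2) − 28| < eps.

delta = min(2, eps/127)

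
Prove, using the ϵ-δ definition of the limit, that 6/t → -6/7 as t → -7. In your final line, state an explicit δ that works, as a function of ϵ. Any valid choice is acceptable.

Let ϵ > 0. We seek δ > 0 such that 0 < |t + 7| < δ implies |6/t + 6/7| < ϵ.
|6/t + 6/7| = 6·|-7 − t|/(7·|t|) = 6|t + 7|/(7|t|).
Require δ ≤ 7/2 so that |t| > 7 − 7/2 = 7/2, hence 7|t| > 49/2.
Then |6/t + 6/7| < 6|t + 7|/(49/2), which is < ϵ when |t + 7| < (49/12)ϵ.
Take δ = min(7/2, (49/12)ϵ). Then 0 < |t + 7| < δ gives both |t + 7| < 7/2 and |t + 7| < (49/12)ϵ, so |6/t + 6/7| < ϵ.

δ = min(7/2, (49/12)ϵ)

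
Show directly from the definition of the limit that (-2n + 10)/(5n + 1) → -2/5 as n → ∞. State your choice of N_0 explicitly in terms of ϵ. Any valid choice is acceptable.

N_0 = (52/25)/ϵ

Fix ϵ > 0. For n ≥ 1, |(-2n + 10)/(5n + 1) + 2/5| = |52|/(5(5n + 1)) = 52/(5(5n + 1)).
Since 5n + 1 ≥ 5n for n ≥ 1, this is ≤ 52/(5·5n) = (52/25)/n.
So |(-2n + 10)/(5n + 1) + 2/5| < ϵ whenever n > (52/25)/ϵ.
Take N_0 = (52/25)/ϵ. If n > N_0 then |(-2n + 10)/(5n + 1) + 2/5| ≤ (52/25)/n < ϵ.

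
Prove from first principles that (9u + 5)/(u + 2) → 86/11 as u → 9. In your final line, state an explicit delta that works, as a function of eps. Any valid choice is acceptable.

delta = min(11/2, (121/26)eps)

Let eps > 0. We want delta > 0 with 0 < |u − 9| < delta ⇒ |(9u + 5)/(u + 2) − (86/11)| < eps.
Combining over a common denominator, (9u + 5)/(u + 2) − (86/11) = [(9u + 5)·11 − 86·(u + 2)] / [11·(u + 2)] = 13(u − 9) / (11(u + 2)).
So |(9u + 5)/(u + 2) − (86/11)| = 13|u − 9| / (11·|u + 2|).
Require delta ≤ 11/2, so |u + 2| ≥ |11| − |u − 9| > 11 − 11/2 = 11/2.
Hence |(9u + 5)/(u + 2) − (86/11)| < 13|u − 9|/(11·(11/2)) = (26/121)|u − 9|, which is < eps once |u − 9| < (121/26)eps.
Take delta = min(11/2, (121/26)eps). Then 0 < |u − 9| < delta forces both bounds, so |(9u + 5)/(u + 2) − (86/11)| < eps.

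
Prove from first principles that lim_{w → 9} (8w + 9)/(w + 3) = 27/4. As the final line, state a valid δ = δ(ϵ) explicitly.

Fix ϵ > 0. We want δ > 0 with 0 < |w − 9| < δ ⇒ |(8w + 9)/(w + 3) − (27/4)| < ϵ.
Combining over a common denominator, (8w + 9)/(w + 3) − (27/4) = [(8w + 9)·12 − 81·(w + 3)] / [12·(w + 3)] = 15(w − 9) / (12(w + 3)).
So |(8w + 9)/(w + 3) − (27/4)| = 15|w − 9| / (12·|w + 3|).
Restrict δ ≤ 6. Then |w − 9| < 6 gives |w + 3| = |(w − 9) + 12| ≥ 12 − 6 = 6.
Hence |(8w + 9)/(w + 3) − (27/4)| < 15|w − 9|/(12·6) = (5/24)|w − 9|, which is < ϵ once |w − 9| < (24/5)ϵ.
Take δ = min(6, (24/5)ϵ). Then 0 < |w − 9| < δ forces both bounds, so |(8w + 9)/(w + 3) − (27/4)| < ϵ.

δ = min(6, (24/5)ϵ)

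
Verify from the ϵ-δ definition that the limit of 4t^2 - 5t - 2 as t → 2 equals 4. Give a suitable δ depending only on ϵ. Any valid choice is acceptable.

Fix ϵ > 0. We want δ > 0 such that 0 < |t − 2| < δ implies |(4t^2 - 5t - 2) − 4| < ϵ.
(4t^2 - 5t - 2) − 4 = 4t^2 - 5t - 6 = (t − 2)(4t + 3).
So |(4t^2 - 5t - 2) − 4| = |t − 2|·|4t + 3|.
Assume first that |t − 2| < 1, so |t| < 3. Then |4t + 3| ≤ 4·3 + 3 = 15.
Hence |(4t^2 - 5t - 2) − 4| ≤ 15|t − 2| < ϵ provided |t − 2| < ϵ/15.
Choosing δ = min(1, ϵ/15) ensures both conditions, hence |(4t^2 - 5t - 2) − 4| < ϵ.

δ = min(1, ϵ/15)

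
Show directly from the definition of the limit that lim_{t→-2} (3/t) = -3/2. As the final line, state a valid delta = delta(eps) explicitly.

delta = min(1, (2/3)eps)

Let eps > 0. We seek delta > 0 such that 0 < |t + 2| < delta implies |3/t + 3/2| < eps.
|3/t + 3/2| = 3·|-2 − t|/(2·|t|) = 3|t + 2|/(2|t|).
Require delta ≤ 1 so that |t| > 2 − 1 = 1, hence 2|t| > 2.
Then |3/t + 3/2| < 3|t + 2|/2, which is < eps when |t + 2| < (2/3)eps.
Take delta = min(1, (2/3)eps). Then 0 < |t + 2| < delta gives both |t + 2| < 1 and |t + 2| < (2/3)eps, so |3/t + 3/2| < eps.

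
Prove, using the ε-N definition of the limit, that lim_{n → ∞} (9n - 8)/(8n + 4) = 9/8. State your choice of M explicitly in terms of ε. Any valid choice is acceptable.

Let ε > 0 be given. For n ≥ 1, |(9n - 8)/(8n + 4) − (9/8)| = |-100|/(8(8n + 4)) = 100/(8(8n + 4)).
Since 8n + 4 ≥ 8n for n ≥ 1, this is ≤ 100/(8·8n) = (25/16)/n.
So |(9n - 8)/(8n + 4) − (9/8)| < ε whenever n > (25/16)/ε.
Take M = (25/16)/ε. If n > M then |(9n - 8)/(8n + 4) − (9/8)| ≤ (25/16)/n < ε.

M = (25/16)/ε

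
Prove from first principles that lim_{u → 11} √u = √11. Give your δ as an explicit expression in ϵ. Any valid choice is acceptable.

Suppose ϵ > 0. We want δ > 0 such that 0 < |u − 11| < δ implies |√u − √11| < ϵ.
Rationalise: √u − √11 = (u − 11)/(√u + √11), so |√u − √11| = |u − 11|/(√u + √11).
Restrict δ ≤ 11 so that |u − 11| < 11 forces u > 0, and then √u + √11 > √11.
Hence |√u − √11| < |u − 11|/√11, which is < ϵ once |u − 11| < √11·ϵ.
Take δ = min(11, √11·ϵ). If 0 < |u − 11| < δ then u > 0 and |√u − √11| < |u − 11|/√11 < ϵ.

δ = min(11, √11·ϵ)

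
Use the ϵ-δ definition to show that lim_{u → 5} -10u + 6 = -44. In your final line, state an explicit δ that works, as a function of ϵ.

δ = ϵ/10

Let ϵ > 0. We need δ > 0 so that 0 < |u − 5| < δ implies |(-10u + 6) + 44| < ϵ.
|(-10u + 6) + 44| = |-10u + 50| = 10|u − 5|.
So 10|u − 5| < ϵ exactly when |u − 5| < ϵ/10.
Choosing δ = ϵ/10 gives |(-10u + 6) + 44| = 10|u − 5| < ϵ whenever |u − 5| < δ.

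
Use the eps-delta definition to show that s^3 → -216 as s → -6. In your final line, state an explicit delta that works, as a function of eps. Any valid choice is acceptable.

Let eps > 0 be given. We seek delta > 0 with 0 < |s + 6| < delta ⇒ |s^3 + 216| < eps.
Factor: s^3 + 216 = (s + 6)(s^2 - 6s + 36), so |s^3 + 216| = |s + 6|·|s^2 - 6s + 36|.
Restrict delta ≤ 1. Then |s + 6| < 1 gives |s| < 7, so by the triangle inequality |s^2 - 6s + 36| ≤ 7^2 + 6·7 + 36 = 127.
Hence |s^3 + 216| ≤ 127|s + 6|, which is < eps once |s + 6| < eps/127.
Take delta = min(1, eps/127). If 0 < |s + 6| < delta then both bounds hold and |s^3 + 216| ≤ 127|s + 6| < 127·(eps/127) = eps.

delta = min(1, eps/127)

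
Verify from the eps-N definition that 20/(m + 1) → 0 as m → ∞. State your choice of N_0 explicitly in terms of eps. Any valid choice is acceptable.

N_0 = 20/eps

Suppose eps > 0. For m ≥ 1, |20/(m + 1) − 0| = 20/(m + 1) ≤ 20/m.
We need 20/m < eps, i.e. m > 20/eps.
Take N_0 = 20/eps. If m > N_0 then |20/(m + 1)| ≤ 20/m < eps.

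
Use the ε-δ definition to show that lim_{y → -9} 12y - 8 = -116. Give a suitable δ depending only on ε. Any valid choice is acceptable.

δ = ε/12

Suppose ε > 0. We need δ > 0 so that 0 < |y + 9| < δ implies |(12y - 8) + 116| < ε.
Since (12y - 8) + 116 = 12(y + 9), we have |(12y - 8) + 116| = 12|y + 9|.
So 12|y + 9| < ε exactly when |y + 9| < ε/12.
Choosing δ = ε/12 gives |(12y - 8) + 116| = 12|y + 9| < ε whenever |y + 9| < δ.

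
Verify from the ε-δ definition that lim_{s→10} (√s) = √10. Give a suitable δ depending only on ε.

Suppose ε > 0. We want δ > 0 such that 0 < |s − 10| < δ implies |√s − √10| < ε.
Multiplying by the conjugate, |√s − √10| = |s − 10|/(√s + √10).
Restrict δ ≤ 10 so that |s − 10| < 10 forces s > 0, and then √s + √10 > √10.
Hence |√s − √10| < |s − 10|/√10, which is < ε once |s − 10| < √10·ε.
Take δ = min(10, √10·ε). If 0 < |s − 10| < δ then s > 0 and |√s − √10| < |s − 10|/√10 < ε.

δ = min(10, √10·ε)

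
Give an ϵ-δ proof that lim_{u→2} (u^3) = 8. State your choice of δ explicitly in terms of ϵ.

δ = min(2, ϵ/28)

Let ϵ > 0 be given. We seek δ > 0 with 0 < |u − 2| < δ ⇒ |u^3 − 8| < ϵ.
Factor: u^3 − 8 = (u − 2)(u^2 + 2u + 4), so |u^3 − 8| = |u − 2|·|u^2 + 2u + 4|.
Impose δ ≤ 2 so that |u| < 4; then |u^2 + 2u + 4| ≤ 28.
Hence |u^3 − 8| ≤ 28|u − 2|, which is < ϵ once |u − 2| < ϵ/28.
Take δ = min(2, ϵ/28). If 0 < |u − 2| < δ then both bounds hold and |u^3 − 8| ≤ 28|u − 2| < 28·(ϵ/28) = ϵ.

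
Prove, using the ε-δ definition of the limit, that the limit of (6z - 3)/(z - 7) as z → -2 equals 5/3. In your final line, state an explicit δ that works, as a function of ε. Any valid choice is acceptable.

δ = min(9/2, (27/26)ε)

Let ε > 0. We want δ > 0 with 0 < |z + 2| < δ ⇒ |(6z - 3)/(z - 7) − (5/3)| < ε.
Combining over a common denominator, (6z - 3)/(z - 7) − (5/3) = [(6z - 3)·(-9) − (-15)·(z - 7)] / [(-9)·(z - 7)] = -39(z + 2) / ((-9)(z - 7)).
So |(6z - 3)/(z - 7) − (5/3)| = 39|z + 2| / (9·|z − 7|).
Restrict δ ≤ 9/2. Then |z + 2| < 9/2 gives |z − 7| = |(z + 2) + (-9)| ≥ 9 − 9/2 = 9/2.
Hence |(6z - 3)/(z - 7) − (5/3)| < 39|z + 2|/(9·(9/2)) = (26/27)|z + 2|, which is < ε once |z + 2| < (27/26)ε.
Take δ = min(9/2, (27/26)ε). Then 0 < |z + 2| < δ forces both bounds, so |(6z - 3)/(z - 7) − (5/3)| < ε.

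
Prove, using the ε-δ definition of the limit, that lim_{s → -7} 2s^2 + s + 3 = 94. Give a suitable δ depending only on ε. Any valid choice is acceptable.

δ = min(1, ε/29)

Fix ε > 0. We want δ > 0 such that 0 < |s + 7| < δ implies |(2s^2 + s + 3) − 94| < ε.
(2s^2 + s + 3) − 94 = 2s^2 + s - 91 = (s + 7)(2s - 13).
So |(2s^2 + s + 3) − 94| = |s + 7|·|2s - 13|.
Require δ ≤ 1. Then |s + 7| < 1 gives |s| < 8, and by the triangle inequality |2s - 13| ≤ 2·8 + 13 = 29.
Hence |(2s^2 + s + 3) − 94| ≤ 29|s + 7| < ε provided |s + 7| < ε/29.
Choosing δ = min(1, ε/29) ensures both conditions, hence |(2s^2 + s + 3) − 94| < ε.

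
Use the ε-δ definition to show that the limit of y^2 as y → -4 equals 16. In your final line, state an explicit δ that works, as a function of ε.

δ = min(1, ε/9)

Let ε > 0 be given. We seek δ > 0 with 0 < |y + 4| < δ ⇒ |y^2 − 16| < ε.
Factor: y^2 − 16 = (y + 4)(y - 4), so |y^2 − 16| = |y + 4|·|y - 4|.
Impose δ ≤ 1 so that |y| < 5; then |y - 4| ≤ 9.
Hence |y^2 − 16| ≤ 9|y + 4|, which is < ε once |y + 4| < ε/9.
Take δ = min(1, ε/9). If 0 < |y + 4| < δ then both bounds hold and |y^2 − 16| ≤ 9|y + 4| < 9·(ε/9) = ε.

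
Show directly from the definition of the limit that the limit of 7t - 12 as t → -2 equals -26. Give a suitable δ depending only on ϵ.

Let ϵ > 0. We need δ > 0 so that 0 < |t + 2| < δ implies |(7t - 12) + 26| < ϵ.
|(7t - 12) + 26| = |7t + 14| = 7|t + 2|.
So 7|t + 2| < ϵ exactly when |t + 2| < ϵ/7.
Take δ = ϵ/7. If 0 < |t + 2| < δ then |(7t - 12) + 26| = 7|t + 2| < 7·(ϵ/7) = ϵ.

δ = ϵ/7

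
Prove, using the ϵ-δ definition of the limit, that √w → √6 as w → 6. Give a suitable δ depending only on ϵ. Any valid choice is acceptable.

δ = min(6, √6·ϵ)

Let ϵ > 0. We want δ > 0 such that 0 < |w − 6| < δ implies |√w − √6| < ϵ.
Rationalise: √w − √6 = (w − 6)/(√w + √6), so |√w − √6| = |w − 6|/(√w + √6).
Restrict δ ≤ 6 so that |w − 6| < 6 forces w > 0, and then √w + √6 > √6.
Hence |√w − √6| < |w − 6|/√6, which is < ϵ once |w − 6| < √6·ϵ.
Take δ = min(6, √6·ϵ). If 0 < |w − 6| < δ then w > 0 and |√w − √6| < |w − 6|/√6 < ϵ.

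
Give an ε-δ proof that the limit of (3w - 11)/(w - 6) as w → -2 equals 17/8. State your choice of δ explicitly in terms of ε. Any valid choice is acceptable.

δ = min(4, (32/7)ε)

Let ε > 0 be given. We want δ > 0 with 0 < |w + 2| < δ ⇒ |(3w - 11)/(w - 6) − (17/8)| < ε.
Combining over a common denominator, (3w - 11)/(w - 6) − (17/8) = [(3w - 11)·(-8) − (-17)·(w - 6)] / [(-8)·(w - 6)] = -7(w + 2) / ((-8)(w - 6)).
So |(3w - 11)/(w - 6) − (17/8)| = 7|w + 2| / (8·|w − 6|).
Require δ ≤ 4, so |w − 6| ≥ |-8| − |w + 2| > 8 − 4 = 4.
Hence |(3w - 11)/(w - 6) − (17/8)| < 7|w + 2|/(8·4) = (7/32)|w + 2|, which is < ε once |w + 2| < (32/7)ε.
Take δ = min(4, (32/7)ε). Then 0 < |w + 2| < δ forces both bounds, so |(3w - 11)/(w - 6) − (17/8)| < ε.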